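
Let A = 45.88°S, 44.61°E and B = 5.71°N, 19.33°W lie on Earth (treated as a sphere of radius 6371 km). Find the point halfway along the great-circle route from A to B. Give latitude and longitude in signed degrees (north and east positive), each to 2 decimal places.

The central angle between A and B is δ = 1.3357 rad.
With f = 0.5, the slerp weights are sin((1−f)δ)/sin δ = 0.6368 and sin(fδ)/sin δ = 0.6368.
Weighted sum of the unit vectors: (0.6368)·(0.4956,0.4889,-0.7179) + (0.6368)·(0.9389,-0.3294,0.0995) = (0.9136, 0.1016, -0.3938).
Converting back: φ = atan2(z, √(x²+y²)) = -23.19°, λ = atan2(y, x) = 6.35°.

-23.19°, 6.35°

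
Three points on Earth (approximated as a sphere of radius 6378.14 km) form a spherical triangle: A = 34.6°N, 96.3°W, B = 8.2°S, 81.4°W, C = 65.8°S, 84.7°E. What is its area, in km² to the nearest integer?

18590908 km²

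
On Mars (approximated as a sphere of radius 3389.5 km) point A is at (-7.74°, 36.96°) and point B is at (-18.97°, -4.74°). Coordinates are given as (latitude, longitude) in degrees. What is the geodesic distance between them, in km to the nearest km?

2483 km

With latitudes φ₁ = -7.740°, φ₂ = -18.970° and longitude difference Δλ = -41.700°:
Haversine: a = sin²(Δφ/2) + cos φ₁ cos φ₂ sin²(Δλ/2) = 0.0096 + (0.9909)(0.9457)(0.1267) = 0.12828.
Central angle c = 2·arcsin(√a) = 0.73260 rad.
Distance = R·c = 3389.5 × 0.7326 ≈ 2483 km.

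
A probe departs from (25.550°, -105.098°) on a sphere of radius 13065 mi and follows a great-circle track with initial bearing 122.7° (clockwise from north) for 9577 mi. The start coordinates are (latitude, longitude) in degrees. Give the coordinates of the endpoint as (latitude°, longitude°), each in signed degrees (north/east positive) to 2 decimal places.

-0.32°, -70.83°

Angular distance δ = d/R = 9577/13065 = 0.73303 rad; initial bearing θ = 2.1415 rad.
sin φ₂ = sin φ₁ cos δ + cos φ₁ sin δ cos θ = (0.4313)(0.7432) + (0.9022)(0.6691)(-0.5402) = -0.0056, so φ₂ = -0.32°.
Δλ = atan2(sin θ sin δ cos φ₁, cos δ − sin φ₁ sin φ₂) = atan2(0.5080, 0.7456) = 34.269°.
λ₂ = -105.098° + 34.269° = -70.83°.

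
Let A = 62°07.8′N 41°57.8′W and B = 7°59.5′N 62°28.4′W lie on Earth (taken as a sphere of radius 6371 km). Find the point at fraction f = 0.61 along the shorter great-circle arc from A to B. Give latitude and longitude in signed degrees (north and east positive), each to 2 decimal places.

29.43°, -57.63°

Central angle δ = 0.9806 rad. Interpolating on the sphere with fraction f = 0.61:
P = [sin((1−f)δ)·A + sin(fδ)·B] / sin δ = 0.4492·A + 0.6778·B in Cartesian coordinates,
giving P = (0.4663, -0.7356, 0.4913), i.e. latitude 29.43°, longitude -57.63°.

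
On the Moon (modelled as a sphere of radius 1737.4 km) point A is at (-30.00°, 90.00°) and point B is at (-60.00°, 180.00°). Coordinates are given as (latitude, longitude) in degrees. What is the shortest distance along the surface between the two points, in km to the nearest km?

Let φ₁ = -0.5236 rad, φ₂ = -1.0472 rad, and Δλ = 1.5708 rad.
Haversine: a = sin²(Δφ/2) + cos φ₁ cos φ₂ sin²(Δλ/2) = 0.0670 + (0.8660)(0.5000)(0.5000) = 0.28349.
Central angle c = 2·arcsin(√a) = 1.12296 rad.
Distance = R·c = 1737.4 × 1.1230 ≈ 1951 km.

1951 km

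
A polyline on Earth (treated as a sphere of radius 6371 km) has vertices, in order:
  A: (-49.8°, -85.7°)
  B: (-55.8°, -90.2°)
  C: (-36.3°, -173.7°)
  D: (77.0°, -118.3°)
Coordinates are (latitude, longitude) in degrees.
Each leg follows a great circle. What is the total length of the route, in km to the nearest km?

20251 km

Leg A→B: central angle 0.1149 rad, distance 732.2 km.
Leg B→C: central angle 0.9993 rad, distance 6366.3 km.
Leg C→D: central angle 2.0645 rad, distance 13152.9 km.
Total: 732.2 + 6366.3 + 13152.9 ≈ 20251 km.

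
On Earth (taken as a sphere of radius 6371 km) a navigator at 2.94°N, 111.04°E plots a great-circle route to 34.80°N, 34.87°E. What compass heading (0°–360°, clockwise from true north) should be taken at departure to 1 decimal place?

Δλ = -76.170° = -1.3294 rad.
y = sin Δλ · cos φ₂ = (-0.9710)(0.8211) = -0.7973
x = cos φ₁ sin φ₂ − sin φ₁ cos φ₂ cos Δλ = (0.9987)(0.5707) − (0.0513)(0.8211)(0.2390) = 0.5599
θ = atan2(y, x) = -54.92°; adding 360° gives 305.1°.

305.1°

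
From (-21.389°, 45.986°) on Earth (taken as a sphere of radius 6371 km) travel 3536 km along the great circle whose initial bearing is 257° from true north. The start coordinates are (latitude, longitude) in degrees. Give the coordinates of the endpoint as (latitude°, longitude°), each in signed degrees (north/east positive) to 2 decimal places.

-24.86°, 11.52°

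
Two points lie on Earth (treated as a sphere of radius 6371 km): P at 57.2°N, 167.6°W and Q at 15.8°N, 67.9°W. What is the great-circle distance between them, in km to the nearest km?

9106 km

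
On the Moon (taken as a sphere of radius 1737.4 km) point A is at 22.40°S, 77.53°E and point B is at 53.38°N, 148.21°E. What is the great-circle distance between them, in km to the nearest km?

2944 km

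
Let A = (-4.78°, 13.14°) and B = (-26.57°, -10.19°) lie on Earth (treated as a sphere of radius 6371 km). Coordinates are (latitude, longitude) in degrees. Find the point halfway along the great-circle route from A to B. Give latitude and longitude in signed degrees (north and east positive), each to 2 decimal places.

-15.99°, 2.11°

Central angle δ = 0.5439 rad. Interpolating on the sphere with fraction f = 0.5:
P = [sin((1−f)δ)·A + sin(fδ)·B] / sin δ = 0.5191·A + 0.5191·B in Cartesian coordinates,
giving P = (0.9607, 0.0355, -0.2754), i.e. latitude -15.99°, longitude 2.11°.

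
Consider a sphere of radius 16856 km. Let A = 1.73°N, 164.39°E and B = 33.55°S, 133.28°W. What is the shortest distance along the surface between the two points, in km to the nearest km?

In radians: φ₁ = 0.0302, φ₂ = -0.5856, Δλ = 62.330° = 1.0879 rad.
cos c = sin φ₁ sin φ₂ + cos φ₁ cos φ₂ cos Δλ = (0.0302)(-0.5527) + (0.9995)(0.8334)(0.4644) = 0.37015,
so c = arccos(0.37015) = 1.19162 rad.
Distance = R·c = 16856 × 1.1916 ≈ 20086 km.

20086 km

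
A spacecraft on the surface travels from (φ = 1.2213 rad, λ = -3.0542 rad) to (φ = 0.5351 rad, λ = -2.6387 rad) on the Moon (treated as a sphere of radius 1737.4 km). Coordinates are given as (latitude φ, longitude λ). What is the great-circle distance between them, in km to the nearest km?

In radians: φ₁ = 1.2213, φ₂ = 0.5351, Δλ = 23.806° = 0.4155 rad.
cos c = sin φ₁ sin φ₂ + cos φ₁ cos φ₂ cos Δλ = (0.9395)(0.5099) + (0.3424)(0.8602)(0.9149) = 0.74860,
so c = arccos(0.74860) = 0.72485 rad.
Distance = R·c = 1737.4 × 0.7249 ≈ 1259 km.

1259 km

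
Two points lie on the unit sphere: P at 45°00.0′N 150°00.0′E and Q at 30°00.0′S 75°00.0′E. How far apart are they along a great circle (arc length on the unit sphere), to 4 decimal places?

1.7671

In radians: φ₁ = 0.7854, φ₂ = -0.5236, Δλ = -75.000° = -1.3090 rad.
Haversine: a = sin²(Δφ/2) + cos φ₁ cos φ₂ sin²(Δλ/2) = 0.3706 + (0.7071)(0.8660)(0.3706) = 0.59753.
Central angle c = 2·arcsin(√a) = 1.76711 rad.
On the unit sphere the arc length equals the central angle: 1.7671.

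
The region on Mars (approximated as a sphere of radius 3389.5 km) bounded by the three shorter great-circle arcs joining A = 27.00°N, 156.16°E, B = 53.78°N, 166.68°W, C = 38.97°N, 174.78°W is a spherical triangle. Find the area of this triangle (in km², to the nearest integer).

636524 km²

Side lengths (central angles): a = 0.2758, b = 0.4711, c = 0.6667 rad; semiperimeter s = 0.7069.
By l'Huilier's theorem, tan(E/4) = √[tan(s/2) tan((s−a)/2) tan((s−b)/2) tan((s−c)/2)], giving spherical excess E = 0.0554 rad.
Area = E·R² = 0.0554 × (3389.5)² ≈ 636524 km².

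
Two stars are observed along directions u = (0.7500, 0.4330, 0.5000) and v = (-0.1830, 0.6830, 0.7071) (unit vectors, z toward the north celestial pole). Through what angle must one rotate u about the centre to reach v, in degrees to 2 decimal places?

u·v = 0.5120; |u| = 1.0000, |v| = 1.0000.
cos θ = (u·v)/(|u||v|) = 0.5120, so θ = 59.20°.

59.20°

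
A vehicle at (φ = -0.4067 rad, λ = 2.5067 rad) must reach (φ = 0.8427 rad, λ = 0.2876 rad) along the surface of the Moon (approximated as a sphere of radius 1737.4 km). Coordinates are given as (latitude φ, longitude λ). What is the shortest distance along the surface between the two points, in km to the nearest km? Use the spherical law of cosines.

3991 km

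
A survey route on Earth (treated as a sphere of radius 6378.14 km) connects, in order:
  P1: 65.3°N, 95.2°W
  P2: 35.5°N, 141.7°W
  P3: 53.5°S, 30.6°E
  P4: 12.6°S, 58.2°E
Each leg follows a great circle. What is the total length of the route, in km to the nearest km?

27604 km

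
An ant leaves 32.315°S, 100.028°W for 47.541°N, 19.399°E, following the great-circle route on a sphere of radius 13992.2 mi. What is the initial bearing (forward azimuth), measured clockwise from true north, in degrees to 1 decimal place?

With φ₁ = -0.5640, φ₂ = 0.8297, Δλ = 2.0844 rad, the forward-azimuth formula gives
θ = atan2( sin Δλ cos φ₂ , cos φ₁ sin φ₂ − sin φ₁ cos φ₂ cos Δλ ) = atan2(0.5880, 0.4462) = 52.81°.
So the initial bearing is 52.8°.

52.8°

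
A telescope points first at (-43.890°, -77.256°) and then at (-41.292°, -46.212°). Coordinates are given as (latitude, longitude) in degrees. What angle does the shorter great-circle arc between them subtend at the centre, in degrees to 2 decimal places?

22.87°

In radians: φ₁ = -0.7660, φ₂ = -0.7207, Δλ = 31.044° = 0.5418 rad.
Haversine: a = sin²(Δφ/2) + cos φ₁ cos φ₂ sin²(Δλ/2) = 0.0005 + (0.7207)(0.7514)(0.0716) = 0.03929.
Central angle c = 2·arcsin(√a) = 0.39909 rad.
So the angular separation is 22.87°.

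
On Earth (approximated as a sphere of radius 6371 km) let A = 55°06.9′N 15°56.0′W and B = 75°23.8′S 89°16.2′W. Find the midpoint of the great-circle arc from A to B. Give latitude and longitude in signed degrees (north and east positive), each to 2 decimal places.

-12.09°, -36.49°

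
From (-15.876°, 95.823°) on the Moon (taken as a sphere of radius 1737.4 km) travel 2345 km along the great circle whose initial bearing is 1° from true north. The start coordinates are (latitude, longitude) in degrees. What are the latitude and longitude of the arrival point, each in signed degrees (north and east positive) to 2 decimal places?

61.44°, 97.86°

Angular distance δ = d/R = 2345/1737.4 = 1.34972 rad; initial bearing θ = 0.0175 rad.
sin φ₂ = sin φ₁ cos δ + cos φ₁ sin δ cos θ = (-0.2736)(0.2193) + (0.9619)(0.9757)(0.9998) = 0.8783, so φ₂ = 61.44°.
Δλ = atan2(sin θ sin δ cos φ₁, cos δ − sin φ₁ sin φ₂) = atan2(0.0164, 0.4596) = 2.041°.
λ₂ = 95.823° + 2.041° = 97.86°.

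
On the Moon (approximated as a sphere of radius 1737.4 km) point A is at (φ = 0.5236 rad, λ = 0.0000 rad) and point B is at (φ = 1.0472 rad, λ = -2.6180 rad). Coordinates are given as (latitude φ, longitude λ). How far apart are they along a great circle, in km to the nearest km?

Let φ₁ = 0.5236 rad, φ₂ = 1.0472 rad, and Δλ = -2.6180 rad.
cos c = sin φ₁ sin φ₂ + cos φ₁ cos φ₂ cos Δλ = (0.5000)(0.8660) + (0.8660)(0.5000)(-0.8660) = 0.05801,
so c = arccos(0.05801) = 1.51275 rad.
Distance = R·c = 1737.4 × 1.5127 ≈ 2628 km.

2628 km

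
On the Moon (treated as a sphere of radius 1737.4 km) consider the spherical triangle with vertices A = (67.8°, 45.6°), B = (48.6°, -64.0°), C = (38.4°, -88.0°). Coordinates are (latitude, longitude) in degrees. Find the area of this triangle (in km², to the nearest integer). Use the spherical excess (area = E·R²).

372658 km²

Side lengths (central angles): a = 0.3500, b = 1.1908, c = 0.9139 rad; semiperimeter s = 1.2273.
By l'Huilier's theorem, tan(E/4) = √[tan(s/2) tan((s−a)/2) tan((s−b)/2) tan((s−c)/2)], giving spherical excess E = 0.1235 rad.
Area = E·R² = 0.1235 × (1737.4)² ≈ 372658 km².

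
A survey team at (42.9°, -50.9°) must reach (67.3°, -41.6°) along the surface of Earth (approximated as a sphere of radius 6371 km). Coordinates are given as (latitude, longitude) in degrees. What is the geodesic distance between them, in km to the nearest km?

2770 km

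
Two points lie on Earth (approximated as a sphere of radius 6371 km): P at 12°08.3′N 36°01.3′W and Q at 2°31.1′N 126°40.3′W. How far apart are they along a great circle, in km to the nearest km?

10019 km

With latitudes φ₁ = 12.138°, φ₂ = 2.518° and longitude difference Δλ = -90.650°:
cos c = sin φ₁ sin φ₂ + cos φ₁ cos φ₂ cos Δλ = (0.2103)(0.0439) + (0.9776)(0.9990)(-0.0113) = -0.00184,
so c = arccos(-0.00184) = 1.57264 rad.
Distance = R·c = 6371 × 1.5726 ≈ 10019 km.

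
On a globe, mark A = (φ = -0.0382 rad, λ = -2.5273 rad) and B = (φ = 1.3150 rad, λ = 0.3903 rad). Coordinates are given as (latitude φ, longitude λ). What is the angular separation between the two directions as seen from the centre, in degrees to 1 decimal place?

With latitudes φ₁ = -2.189°, φ₂ = 75.344° and longitude difference Δλ = 167.166°:
Haversine: a = sin²(Δφ/2) + cos φ₁ cos φ₂ sin²(Δλ/2) = 0.3921 + (0.9993)(0.2530)(0.9875) = 0.64173.
Central angle c = 2·arcsin(√a) = 1.85820 rad.
So the angular separation is 106.5°.

106.5°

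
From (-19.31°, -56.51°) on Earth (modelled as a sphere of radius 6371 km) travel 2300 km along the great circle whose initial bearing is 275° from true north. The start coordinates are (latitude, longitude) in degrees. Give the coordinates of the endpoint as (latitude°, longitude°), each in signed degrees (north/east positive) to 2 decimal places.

-16.28°, -78.01°

Angular distance δ = d/R = 2300/6371 = 0.36101 rad; initial bearing θ = 4.7997 rad.
sin φ₂ = sin φ₁ cos δ + cos φ₁ sin δ cos θ = (-0.3307)(0.9355) + (0.9437)(0.3532)(0.0872) = -0.2803, so φ₂ = -16.28°.
Δλ = atan2(sin θ sin δ cos φ₁, cos δ − sin φ₁ sin φ₂) = atan2(-0.3321, 0.8428) = -21.504°.
λ₂ = -56.510° − 21.504° = -78.01°.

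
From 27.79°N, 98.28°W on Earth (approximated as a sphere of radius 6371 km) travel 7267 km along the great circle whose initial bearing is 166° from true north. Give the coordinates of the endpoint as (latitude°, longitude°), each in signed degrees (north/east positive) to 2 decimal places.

Angular distance δ = d/R = 7267/6371 = 1.14064 rad; initial bearing θ = 2.8972 rad.
sin φ₂ = sin φ₁ cos δ + cos φ₁ sin δ cos θ = (0.4662)(0.4170) + (0.8847)(0.9089)(-0.9703) = -0.5858, so φ₂ = -35.86°.
Δλ = atan2(sin θ sin δ cos φ₁, cos δ − sin φ₁ sin φ₂) = atan2(0.1945, 0.6901) = 15.741°.
λ₂ = -98.280° + 15.741° = -82.54°.

-35.86°, -82.54°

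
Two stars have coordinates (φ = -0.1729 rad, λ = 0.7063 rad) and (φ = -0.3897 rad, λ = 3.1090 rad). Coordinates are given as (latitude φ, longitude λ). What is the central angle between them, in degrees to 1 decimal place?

127.5°

In radians: φ₁ = -0.1729, φ₂ = -0.3897, Δλ = 137.665° = 2.4027 rad.
cos c = sin φ₁ sin φ₂ + cos φ₁ cos φ₂ cos Δλ = (-0.1720)(-0.3799) + (0.9851)(0.9250)(-0.7392) = -0.60824,
so c = arccos(-0.60824) = 2.22463 rad.
So the angular separation is 127.5°.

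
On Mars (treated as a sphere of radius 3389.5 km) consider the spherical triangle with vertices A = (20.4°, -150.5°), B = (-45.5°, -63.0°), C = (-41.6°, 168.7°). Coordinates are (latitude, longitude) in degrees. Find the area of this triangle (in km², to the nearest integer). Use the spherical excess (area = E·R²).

14603758 km²

Side lengths (central angles): a = 1.4215, b = 1.2670, c = 1.7926 rad; semiperimeter s = 2.2406.
By l'Huilier's theorem, tan(E/4) = √[tan(s/2) tan((s−a)/2) tan((s−b)/2) tan((s−c)/2)], giving spherical excess E = 1.2711 rad.
Area = E·R² = 1.2711 × (3389.5)² ≈ 14603758 km².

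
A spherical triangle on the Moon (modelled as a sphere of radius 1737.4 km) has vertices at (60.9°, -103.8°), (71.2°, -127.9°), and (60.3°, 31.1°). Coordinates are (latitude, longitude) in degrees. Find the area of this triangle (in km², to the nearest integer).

Side lengths (central angles): a = 0.8322, b = 0.9411, c = 0.2446 rad; semiperimeter s = 1.0090.
By l'Huilier's theorem, tan(E/4) = √[tan(s/2) tan((s−a)/2) tan((s−b)/2) tan((s−c)/2)], giving spherical excess E = 0.1033 rad.
Area = E·R² = 0.1033 × (1737.4)² ≈ 311944 km².

311944 km²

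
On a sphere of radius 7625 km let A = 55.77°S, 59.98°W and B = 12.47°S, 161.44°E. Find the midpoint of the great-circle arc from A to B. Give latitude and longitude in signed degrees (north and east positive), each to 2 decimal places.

-57.36°, -164.70°

The central angle between A and B is δ = 1.8063 rad.
With f = 0.5, the slerp weights are sin((1−f)δ)/sin δ = 0.8076 and sin(fδ)/sin δ = 0.8076.
Weighted sum of the unit vectors: (0.8076)·(0.2814,-0.4871,-0.8268) + (0.8076)·(-0.9256,0.3108,-0.2159) = (-0.5202, -0.1423, -0.8421).
Converting back: φ = atan2(z, √(x²+y²)) = -57.36°, λ = atan2(y, x) = -164.70°.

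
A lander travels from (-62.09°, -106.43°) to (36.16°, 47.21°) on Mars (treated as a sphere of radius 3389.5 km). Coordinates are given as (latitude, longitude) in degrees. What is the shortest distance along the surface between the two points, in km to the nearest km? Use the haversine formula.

8833 km

With latitudes φ₁ = -62.090°, φ₂ = 36.160° and longitude difference Δλ = 153.640°:
Haversine: a = sin²(Δφ/2) + cos φ₁ cos φ₂ sin²(Δλ/2) = 0.5717 + (0.4681)(0.8074)(0.9480) = 0.93002.
Central angle c = 2·arcsin(√a) = 2.60613 rad.
Distance = R·c = 3389.5 × 2.6061 ≈ 8833 km.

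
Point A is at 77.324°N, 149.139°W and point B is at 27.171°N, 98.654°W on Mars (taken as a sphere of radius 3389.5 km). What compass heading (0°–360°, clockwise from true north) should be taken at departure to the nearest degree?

Δλ = 50.485° = 0.8811 rad.
y = sin Δλ · cos φ₂ = (0.7715)(0.8896) = 0.6863
x = cos φ₁ sin φ₂ − sin φ₁ cos φ₂ cos Δλ = (0.2194)(0.4566) − (0.9756)(0.8896)(0.6363) = -0.4521
θ = atan2(y, x) = 123.37°, so the bearing is 123°.

123°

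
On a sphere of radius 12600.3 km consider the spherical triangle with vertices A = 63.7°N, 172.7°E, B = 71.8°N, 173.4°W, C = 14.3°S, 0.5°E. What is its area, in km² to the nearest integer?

29932308 km²

Side lengths (central angles): a = 2.1360, b = 2.2742, c = 0.1677 rad; semiperimeter s = 2.2889.
By l'Huilier's theorem, tan(E/4) = √[tan(s/2) tan((s−a)/2) tan((s−b)/2) tan((s−c)/2)], giving spherical excess E = 0.1885 rad.
Area = E·R² = 0.1885 × (12600.3)² ≈ 29932308 km².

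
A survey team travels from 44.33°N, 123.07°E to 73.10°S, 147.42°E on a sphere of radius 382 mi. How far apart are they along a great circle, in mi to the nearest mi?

Let φ₁ = 0.7737 rad, φ₂ = -1.2758 rad, and Δλ = 0.4250 rad.
cos c = sin φ₁ sin φ₂ + cos φ₁ cos φ₂ cos Δλ = (0.6988)(-0.9568) + (0.7153)(0.2907)(0.9110) = -0.47916,
so c = arccos(-0.47916) = 2.07050 rad.
Distance = R·c = 382 × 2.0705 ≈ 791 mi.

791 mi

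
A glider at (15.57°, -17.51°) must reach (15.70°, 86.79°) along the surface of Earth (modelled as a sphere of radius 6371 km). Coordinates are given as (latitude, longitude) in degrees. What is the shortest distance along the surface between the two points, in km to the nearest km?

With latitudes φ₁ = 15.570°, φ₂ = 15.700° and longitude difference Δλ = 104.300°:
cos c = sin φ₁ sin φ₂ + cos φ₁ cos φ₂ cos Δλ = (0.2684)(0.2706) + (0.9633)(0.9627)(-0.2470) = -0.15642,
so c = arccos(-0.15642) = 1.72787 rad.
Distance = R·c = 6371 × 1.7279 ≈ 11008 km.

11008 km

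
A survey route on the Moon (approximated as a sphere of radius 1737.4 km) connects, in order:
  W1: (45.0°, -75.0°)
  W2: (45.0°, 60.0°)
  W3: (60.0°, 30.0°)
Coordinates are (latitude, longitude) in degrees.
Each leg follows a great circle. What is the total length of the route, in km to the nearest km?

3180 km

Leg W1→W2: central angle 1.4238 rad, distance 2473.7 km.
Leg W2→W3: central angle 0.4064 rad, distance 706.0 km.
Total: 2473.7 + 706.0 ≈ 3180 km.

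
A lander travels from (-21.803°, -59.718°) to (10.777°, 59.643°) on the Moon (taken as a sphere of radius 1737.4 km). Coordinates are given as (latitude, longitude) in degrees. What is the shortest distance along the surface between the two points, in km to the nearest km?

3672 km

With latitudes φ₁ = -21.803°, φ₂ = 10.777° and longitude difference Δλ = 119.361°:
cos c = sin φ₁ sin φ₂ + cos φ₁ cos φ₂ cos Δλ = (-0.3714)(0.1870) + (0.9285)(0.9824)(-0.4903) = -0.51666,
so c = arccos(-0.51666) = 2.11374 rad.
Distance = R·c = 1737.4 × 2.1137 ≈ 3672 km.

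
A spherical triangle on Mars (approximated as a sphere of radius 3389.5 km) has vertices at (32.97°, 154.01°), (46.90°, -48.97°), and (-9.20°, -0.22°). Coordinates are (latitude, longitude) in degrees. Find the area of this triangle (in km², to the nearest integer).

Side lengths (central angles): a = 1.2366, b = 2.5550, c = 1.7016 rad; semiperimeter s = 2.7466.
By l'Huilier's theorem, tan(E/4) = √[tan(s/2) tan((s−a)/2) tan((s−b)/2) tan((s−c)/2)], giving spherical excess E = 1.8869 rad.
Area = E·R² = 1.8869 × (3389.5)² ≈ 21677511 km².

21677511 km²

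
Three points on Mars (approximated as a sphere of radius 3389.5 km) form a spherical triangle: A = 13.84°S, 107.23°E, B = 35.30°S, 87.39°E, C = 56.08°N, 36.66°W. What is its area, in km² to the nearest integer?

Side lengths (central angles): a = 2.3958, b = 2.2604, c = 0.4872 rad; semiperimeter s = 2.5717.
By l'Huilier's theorem, tan(E/4) = √[tan(s/2) tan((s−a)/2) tan((s−b)/2) tan((s−c)/2)], giving spherical excess E = 1.1085 rad.
Area = E·R² = 1.1085 × (3389.5)² ≈ 12734736 km².

12734736 km²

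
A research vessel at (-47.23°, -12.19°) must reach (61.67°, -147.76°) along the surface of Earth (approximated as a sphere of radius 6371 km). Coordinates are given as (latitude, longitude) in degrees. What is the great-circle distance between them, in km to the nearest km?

16812 km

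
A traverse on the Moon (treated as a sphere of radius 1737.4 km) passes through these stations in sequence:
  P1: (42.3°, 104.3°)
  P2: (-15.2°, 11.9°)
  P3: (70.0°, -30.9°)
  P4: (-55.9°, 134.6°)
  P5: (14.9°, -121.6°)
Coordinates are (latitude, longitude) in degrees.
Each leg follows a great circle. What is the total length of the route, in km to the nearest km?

14151 km

Leg P1→P2: central angle 1.7786 rad, distance 3090.2 km.
Leg P2→P3: central angle 1.5750 rad, distance 2736.4 km.
Leg P3→P4: central angle 2.8716 rad, distance 4989.1 km.
Leg P4→P5: central angle 1.9200 rad, distance 3335.8 km.
Total: 3090.2 + 2736.4 + 4989.1 + 3335.8 ≈ 14151 km.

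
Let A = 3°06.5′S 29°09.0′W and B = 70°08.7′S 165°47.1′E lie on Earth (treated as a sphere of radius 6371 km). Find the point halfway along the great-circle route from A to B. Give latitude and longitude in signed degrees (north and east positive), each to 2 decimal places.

The central angle between A and B is δ = 1.8511 rad.
With f = 0.5, the slerp weights are sin((1−f)δ)/sin δ = 0.8314 and sin(fδ)/sin δ = 0.8314.
Weighted sum of the unit vectors: (0.8314)·(0.8721,-0.4864,-0.0542) + (0.8314)·(-0.3292,0.0834,-0.9406) = (0.4513, -0.3350, -0.8271).
Converting back: φ = atan2(z, √(x²+y²)) = -55.80°, λ = atan2(y, x) = -36.59°.

-55.80°, -36.59°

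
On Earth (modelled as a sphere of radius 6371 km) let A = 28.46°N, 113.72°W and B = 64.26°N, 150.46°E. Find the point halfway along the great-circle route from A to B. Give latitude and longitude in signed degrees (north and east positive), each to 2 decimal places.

The central angle between A and B is δ = 1.1696 rad.
With f = 0.5, the slerp weights are sin((1−f)δ)/sin δ = 0.5996 and sin(fδ)/sin δ = 0.5996.
Weighted sum of the unit vectors: (0.5996)·(-0.3537,-0.8049,0.4765) + (0.5996)·(-0.3778,0.2141,0.9008) = (-0.4386, -0.3542, 0.8259).
Converting back: φ = atan2(z, √(x²+y²)) = 55.68°, λ = atan2(y, x) = -141.08°.

55.68°, -141.08°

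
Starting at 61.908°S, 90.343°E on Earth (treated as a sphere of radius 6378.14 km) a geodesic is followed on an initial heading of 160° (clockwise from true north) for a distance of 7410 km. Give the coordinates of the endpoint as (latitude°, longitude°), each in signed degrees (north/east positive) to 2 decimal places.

-49.19°, -118.35°

Angular distance δ = d/R = 7410/6378.14 = 1.16178 rad; initial bearing θ = 2.7925 rad.
sin φ₂ = sin φ₁ cos δ + cos φ₁ sin δ cos θ = (-0.8822)(0.3977) + (0.4709)(0.9175)(-0.9397) = -0.7568, so φ₂ = -49.19°.
Δλ = atan2(sin θ sin δ cos φ₁, cos δ − sin φ₁ sin φ₂) = atan2(0.1478, -0.2700) = 151.306°.
λ₂ = 90.343° + 151.306° = 241.65° → -118.35° after wrapping to (−180°, 180°].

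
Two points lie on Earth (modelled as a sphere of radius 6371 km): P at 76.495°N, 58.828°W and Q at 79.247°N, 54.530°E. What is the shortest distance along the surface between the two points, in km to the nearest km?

In radians: φ₁ = 1.3351, φ₂ = 1.3831, Δλ = 113.358° = 1.9785 rad.
Haversine: a = sin²(Δφ/2) + cos φ₁ cos φ₂ sin²(Δλ/2) = 0.0006 + (0.2335)(0.1866)(0.6982) = 0.03100.
Central angle c = 2·arcsin(√a) = 0.35398 rad.
Distance = R·c = 6371 × 0.3540 ≈ 2255 km.

2255 km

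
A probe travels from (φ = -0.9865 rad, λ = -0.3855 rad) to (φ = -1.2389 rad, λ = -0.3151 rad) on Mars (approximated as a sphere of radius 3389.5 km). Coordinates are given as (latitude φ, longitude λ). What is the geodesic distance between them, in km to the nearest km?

862 km

Let φ₁ = -0.9865 rad, φ₂ = -1.2389 rad, and Δλ = 0.0704 rad.
cos c = sin φ₁ sin φ₂ + cos φ₁ cos φ₂ cos Δλ = (-0.8341)(-0.9454) + (0.5516)(0.3258)(0.9975) = 0.96787,
so c = arccos(0.96787) = 0.25418 rad.
Distance = R·c = 3389.5 × 0.2542 ≈ 862 km.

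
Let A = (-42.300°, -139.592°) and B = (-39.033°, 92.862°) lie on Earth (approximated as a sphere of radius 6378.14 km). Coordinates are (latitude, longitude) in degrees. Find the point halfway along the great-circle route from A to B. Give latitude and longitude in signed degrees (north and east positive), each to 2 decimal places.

-62.75°, 153.79°

Central angle δ = 1.4970 rad. Interpolating on the sphere with fraction f = 0.5:
P = [sin((1−f)δ)·A + sin(fδ)·B] / sin δ = 0.6824·A + 0.6824·B in Cartesian coordinates,
giving P = (-0.4108, 0.2022, -0.8890), i.e. latitude -62.75°, longitude 153.79°.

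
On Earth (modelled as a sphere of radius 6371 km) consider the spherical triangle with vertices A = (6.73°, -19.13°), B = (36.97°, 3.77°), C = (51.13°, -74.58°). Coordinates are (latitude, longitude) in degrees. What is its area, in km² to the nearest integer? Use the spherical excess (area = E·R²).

14030888 km²

Side lengths (central angles): a = 0.9649, b = 1.1100, c = 0.6412 rad; semiperimeter s = 1.3580.
By l'Huilier's theorem, tan(E/4) = √[tan(s/2) tan((s−a)/2) tan((s−b)/2) tan((s−c)/2)], giving spherical excess E = 0.3457 rad.
Area = E·R² = 0.3457 × (6371)² ≈ 14030888 km².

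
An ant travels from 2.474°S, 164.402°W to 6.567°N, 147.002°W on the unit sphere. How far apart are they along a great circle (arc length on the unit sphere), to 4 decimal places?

In radians: φ₁ = -0.0432, φ₂ = 0.1146, Δλ = 17.400° = 0.3037 rad.
cos c = sin φ₁ sin φ₂ + cos φ₁ cos φ₂ cos Δλ = (-0.0432)(0.1144) + (0.9991)(0.9934)(0.9542) = 0.94216,
so c = arccos(0.94216) = 0.34178 rad.
On the unit sphere the arc length equals the central angle: 0.3418.

0.3418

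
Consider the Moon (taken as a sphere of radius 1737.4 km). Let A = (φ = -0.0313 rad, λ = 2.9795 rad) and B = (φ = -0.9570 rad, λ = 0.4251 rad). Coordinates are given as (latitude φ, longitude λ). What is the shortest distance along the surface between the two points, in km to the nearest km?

3547 km

In radians: φ₁ = -0.0313, φ₂ = -0.9570, Δλ = -146.356° = -2.5544 rad.
Haversine: a = sin²(Δφ/2) + cos φ₁ cos φ₂ sin²(Δλ/2) = 0.1994 + (0.9995)(0.5760)(0.9162) = 0.72684.
Central angle c = 2·arcsin(√a) = 2.04169 rad.
Distance = R·c = 1737.4 × 2.0417 ≈ 3547 km.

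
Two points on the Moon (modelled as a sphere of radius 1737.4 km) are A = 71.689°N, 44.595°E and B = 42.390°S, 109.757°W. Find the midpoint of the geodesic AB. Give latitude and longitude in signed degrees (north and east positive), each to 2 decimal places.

The central angle between A and B is δ = 2.5853 rad.
With f = 0.5, the slerp weights are sin((1−f)δ)/sin δ = 1.8210 and sin(fδ)/sin δ = 1.8210.
Weighted sum of the unit vectors: (1.8210)·(0.2237,0.2206,0.9494) + (1.8210)·(-0.2497,-0.6951,-0.6742) = (-0.0472, -0.8641, 0.5011).
Converting back: φ = atan2(z, √(x²+y²)) = 30.07°, λ = atan2(y, x) = -93.13°.

30.07°, -93.13°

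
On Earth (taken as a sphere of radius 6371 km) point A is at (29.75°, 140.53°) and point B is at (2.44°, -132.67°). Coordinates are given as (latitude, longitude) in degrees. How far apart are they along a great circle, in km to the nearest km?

In radians: φ₁ = 0.5192, φ₂ = 0.0426, Δλ = 86.800° = 1.5149 rad.
cos c = sin φ₁ sin φ₂ + cos φ₁ cos φ₂ cos Δλ = (0.4962)(0.0426) + (0.8682)(0.9991)(0.0558) = 0.06955,
so c = arccos(0.06955) = 1.50119 rad.
Distance = R·c = 6371 × 1.5012 ≈ 9564 km.

9564 km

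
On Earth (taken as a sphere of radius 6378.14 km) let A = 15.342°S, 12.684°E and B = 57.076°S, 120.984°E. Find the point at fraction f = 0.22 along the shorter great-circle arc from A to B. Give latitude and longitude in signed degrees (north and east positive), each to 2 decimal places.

The central angle between A and B is δ = 1.5133 rad.
With f = 0.22, the slerp weights are sin((1−f)δ)/sin δ = 0.9263 and sin(fδ)/sin δ = 0.3273.
Weighted sum of the unit vectors: (0.9263)·(0.9408,0.2117,-0.2646) + (0.3273)·(-0.2798,0.4660,-0.8394) = (0.7799, 0.3487, -0.5198).
Converting back: φ = atan2(z, √(x²+y²)) = -31.32°, λ = atan2(y, x) = 24.09°.

-31.32°, 24.09°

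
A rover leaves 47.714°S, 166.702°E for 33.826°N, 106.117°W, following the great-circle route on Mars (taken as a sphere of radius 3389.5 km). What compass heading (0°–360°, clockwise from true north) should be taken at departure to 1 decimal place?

With φ₁ = -0.8328, φ₂ = 0.5904, Δλ = 1.5216 rad, the forward-azimuth formula gives
θ = atan2( sin Δλ cos φ₂ , cos φ₁ sin φ₂ − sin φ₁ cos φ₂ cos Δλ ) = atan2(0.8297, 0.4048) = 64.00°.
So the initial bearing is 64.0°.

64.0°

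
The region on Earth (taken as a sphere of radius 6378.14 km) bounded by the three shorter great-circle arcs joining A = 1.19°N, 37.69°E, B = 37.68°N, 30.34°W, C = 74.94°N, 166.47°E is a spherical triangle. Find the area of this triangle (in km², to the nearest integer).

39940656 km²

Side lengths (central angles): a = 1.1665, b = 1.7139, c = 1.2569 rad; semiperimeter s = 2.0687.
By l'Huilier's theorem, tan(E/4) = √[tan(s/2) tan((s−a)/2) tan((s−b)/2) tan((s−c)/2)], giving spherical excess E = 0.9818 rad.
Area = E·R² = 0.9818 × (6378.14)² ≈ 39940656 km².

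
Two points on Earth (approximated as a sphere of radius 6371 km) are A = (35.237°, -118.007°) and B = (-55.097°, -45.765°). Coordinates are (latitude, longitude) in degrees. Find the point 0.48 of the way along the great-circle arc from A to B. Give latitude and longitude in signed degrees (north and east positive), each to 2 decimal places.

-10.21°, -90.28°

Central angle δ = 1.9078 rad. Interpolating on the sphere with fraction f = 0.48:
P = [sin((1−f)δ)·A + sin(fδ)·B] / sin δ = 0.8870·A + 0.8403·B in Cartesian coordinates,
giving P = (-0.0048, -0.9841, -0.1773), i.e. latitude -10.21°, longitude -90.28°.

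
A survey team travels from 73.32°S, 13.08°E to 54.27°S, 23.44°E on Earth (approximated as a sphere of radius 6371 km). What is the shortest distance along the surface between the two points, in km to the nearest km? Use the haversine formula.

Let φ₁ = -1.2797 rad, φ₂ = -0.9472 rad, and Δλ = 0.1808 rad.
Haversine: a = sin²(Δφ/2) + cos φ₁ cos φ₂ sin²(Δλ/2) = 0.0274 + (0.2870)(0.5840)(0.0082) = 0.02875.
Central angle c = 2·arcsin(√a) = 0.34076 rad.
Distance = R·c = 6371 × 0.3408 ≈ 2171 km.

2171 km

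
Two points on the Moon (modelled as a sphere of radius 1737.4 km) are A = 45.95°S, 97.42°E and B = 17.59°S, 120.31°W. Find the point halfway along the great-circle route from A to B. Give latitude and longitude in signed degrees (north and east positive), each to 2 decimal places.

The central angle between A and B is δ = 1.8828 rad.
With f = 0.5, the slerp weights are sin((1−f)δ)/sin δ = 0.8494 and sin(fδ)/sin δ = 0.8494.
Weighted sum of the unit vectors: (0.8494)·(-0.0898,0.6895,-0.7187) + (0.8494)·(-0.4811,-0.8229,-0.3022) = (-0.4849, -0.1134, -0.8672).
Converting back: φ = atan2(z, √(x²+y²)) = -60.13°, λ = atan2(y, x) = -166.84°.

-60.13°, -166.84°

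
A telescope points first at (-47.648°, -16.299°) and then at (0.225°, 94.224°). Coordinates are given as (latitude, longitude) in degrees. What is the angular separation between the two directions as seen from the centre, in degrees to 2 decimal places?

103.83°

Let φ₁ = -0.8316 rad, φ₂ = 0.0039 rad, and Δλ = 1.9290 rad.
cos c = sin φ₁ sin φ₂ + cos φ₁ cos φ₂ cos Δλ = (-0.7390)(0.0039) + (0.6737)(1.0000)(-0.3506) = -0.23908,
so c = arccos(-0.23908) = 1.81222 rad.
So the angular separation is 103.83°.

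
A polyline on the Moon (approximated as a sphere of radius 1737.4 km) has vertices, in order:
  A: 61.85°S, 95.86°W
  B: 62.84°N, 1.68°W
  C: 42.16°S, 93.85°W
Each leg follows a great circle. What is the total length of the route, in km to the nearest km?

Leg A→B: central angle 2.4984 rad, distance 4340.7 km.
Leg B→C: central angle 2.2269 rad, distance 3869.0 km.
Total: 4340.7 + 3869.0 ≈ 8210 km.

8210 km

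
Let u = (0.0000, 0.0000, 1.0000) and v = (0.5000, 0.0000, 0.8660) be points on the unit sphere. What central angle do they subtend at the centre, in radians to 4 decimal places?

0.5236 rad

u·v = 0.8660; |u| = 1.0000, |v| = 1.0000.
cos θ = (u·v)/(|u||v|) = 0.8660, so θ = 0.5236 rad.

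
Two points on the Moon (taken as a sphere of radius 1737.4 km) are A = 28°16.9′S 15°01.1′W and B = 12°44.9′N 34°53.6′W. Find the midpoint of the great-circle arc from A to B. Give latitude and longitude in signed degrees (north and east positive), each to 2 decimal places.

-7.88°, -25.47°

Central angle δ = 0.7909 rad. Interpolating on the sphere with fraction f = 0.5:
P = [sin((1−f)δ)·A + sin(fδ)·B] / sin δ = 0.5418·A + 0.5418·B in Cartesian coordinates,
giving P = (0.8943, -0.4259, -0.1372), i.e. latitude -7.88°, longitude -25.47°.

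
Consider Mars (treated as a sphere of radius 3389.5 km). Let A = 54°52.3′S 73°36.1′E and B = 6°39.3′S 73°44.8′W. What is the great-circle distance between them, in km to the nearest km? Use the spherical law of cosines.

6669 km

With latitudes φ₁ = -54.872°, φ₂ = -6.655° and longitude difference Δλ = -147.348°:
cos c = sin φ₁ sin φ₂ + cos φ₁ cos φ₂ cos Δλ = (-0.8179)(-0.1159) + (0.5754)(0.9933)(-0.8420) = -0.38643,
so c = arccos(-0.38643) = 1.96755 rad.
Distance = R·c = 3389.5 × 1.9676 ≈ 6669 km.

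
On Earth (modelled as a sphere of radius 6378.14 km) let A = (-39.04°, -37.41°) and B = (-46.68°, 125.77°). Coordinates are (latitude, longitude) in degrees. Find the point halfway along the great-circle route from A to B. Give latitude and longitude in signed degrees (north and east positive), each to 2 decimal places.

-80.30°, 21.44°

The central angle between A and B is δ = 1.6227 rad.
With f = 0.5, the slerp weights are sin((1−f)δ)/sin δ = 0.7262 and sin(fδ)/sin δ = 0.7262.
Weighted sum of the unit vectors: (0.7262)·(0.6169,-0.4719,-0.6299) + (0.7262)·(-0.4010,0.5567,-0.7275) = (0.1568, 0.0616, -0.9857).
Converting back: φ = atan2(z, √(x²+y²)) = -80.30°, λ = atan2(y, x) = 21.44°.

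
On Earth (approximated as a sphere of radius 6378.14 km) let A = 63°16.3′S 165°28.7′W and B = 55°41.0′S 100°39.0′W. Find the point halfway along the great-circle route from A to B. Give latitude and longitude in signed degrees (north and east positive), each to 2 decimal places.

-63.48°, -128.98°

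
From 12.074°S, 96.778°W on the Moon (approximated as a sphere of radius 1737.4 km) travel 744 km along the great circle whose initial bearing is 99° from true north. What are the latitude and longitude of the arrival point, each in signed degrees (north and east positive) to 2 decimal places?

-14.70°, -71.69°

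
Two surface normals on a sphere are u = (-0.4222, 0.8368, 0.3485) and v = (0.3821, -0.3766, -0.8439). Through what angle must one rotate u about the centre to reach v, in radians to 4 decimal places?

u·v = -0.7706; |u| = 1.0000, |v| = 1.0000.
cos θ = (u·v)/(|u||v|) = -0.7706, so θ = 2.4506 rad.

2.4506 rad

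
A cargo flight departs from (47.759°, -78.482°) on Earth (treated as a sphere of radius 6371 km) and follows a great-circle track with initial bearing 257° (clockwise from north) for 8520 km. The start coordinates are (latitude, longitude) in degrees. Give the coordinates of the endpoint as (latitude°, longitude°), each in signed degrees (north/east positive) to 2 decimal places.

Angular distance δ = d/R = 8520/6371 = 1.33731 rad; initial bearing θ = 4.4855 rad.
sin φ₂ = sin φ₁ cos δ + cos φ₁ sin δ cos θ = (0.7403)(0.2314) + (0.6723)(0.9729)(-0.2250) = 0.0242, so φ₂ = 1.38°.
Δλ = atan2(sin θ sin δ cos φ₁, cos δ − sin φ₁ sin φ₂) = atan2(-0.6372, 0.2135) = -71.479°.
λ₂ = -78.482° − 71.479° = -149.96°.

1.38°, -149.96°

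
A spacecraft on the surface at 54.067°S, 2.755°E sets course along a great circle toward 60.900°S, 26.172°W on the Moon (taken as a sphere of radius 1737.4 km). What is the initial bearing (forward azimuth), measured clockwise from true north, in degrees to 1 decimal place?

234.4°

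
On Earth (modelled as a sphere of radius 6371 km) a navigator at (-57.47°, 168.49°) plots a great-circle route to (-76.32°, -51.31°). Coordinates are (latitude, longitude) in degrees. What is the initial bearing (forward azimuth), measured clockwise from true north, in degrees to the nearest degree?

167°

With φ₁ = -1.0030, φ₂ = -1.3320, Δλ = 2.4470 rad, the forward-azimuth formula gives
θ = atan2( sin Δλ cos φ₂ , cos φ₁ sin φ₂ − sin φ₁ cos φ₂ cos Δλ ) = atan2(0.1514, -0.6757) = 167.37°.
So the initial bearing is 167°.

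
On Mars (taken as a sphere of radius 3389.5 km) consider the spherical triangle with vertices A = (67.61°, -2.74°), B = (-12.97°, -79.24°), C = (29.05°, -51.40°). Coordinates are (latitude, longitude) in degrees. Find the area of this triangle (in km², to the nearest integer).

Side lengths (central angles): a = 0.8707, b = 0.8380, c = 1.6920 rad; semiperimeter s = 1.7003.
By l'Huilier's theorem, tan(E/4) = √[tan(s/2) tan((s−a)/2) tan((s−b)/2) tan((s−c)/2)], giving spherical excess E = 0.1243 rad.
Area = E·R² = 0.1243 × (3389.5)² ≈ 1428492 km².

1428492 km²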